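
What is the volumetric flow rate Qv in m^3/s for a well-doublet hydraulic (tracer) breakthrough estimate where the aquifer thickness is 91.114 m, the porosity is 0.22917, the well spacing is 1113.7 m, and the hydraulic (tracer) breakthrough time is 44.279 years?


Qv = pi*hr*phi*L^2 / (3*t_bt*365.25*86400)
Qv = pi*91.114*0.22917*1113.7^2 / (3*44.279*365.25*86400)
Qv = 0.019409 m^3/s


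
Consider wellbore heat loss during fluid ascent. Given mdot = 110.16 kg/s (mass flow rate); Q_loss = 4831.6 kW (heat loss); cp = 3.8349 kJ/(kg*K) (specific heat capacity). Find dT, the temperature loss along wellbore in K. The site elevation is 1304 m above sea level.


dT = Q_loss / (mdot * cp)
dT = 4831.6 / (110.16 * 3.8349)
dT = 11.437 K


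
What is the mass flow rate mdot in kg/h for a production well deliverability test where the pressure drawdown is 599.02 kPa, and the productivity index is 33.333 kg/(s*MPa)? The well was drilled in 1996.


mdot = PI * dP / 1000
mdot = 33.333 * 599.02 / 1000
mdot = 19.96713 kg/s
Convert: 19.96713 kg/s * 3600.0 = 71882 kg/h
mdot = 71882 kg/h


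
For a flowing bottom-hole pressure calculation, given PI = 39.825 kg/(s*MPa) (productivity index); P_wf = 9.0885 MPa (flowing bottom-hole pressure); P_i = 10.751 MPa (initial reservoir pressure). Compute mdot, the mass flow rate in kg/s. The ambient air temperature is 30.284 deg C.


mdot = (P_i - P_wf) * PI
mdot = (10.751 - 9.0885) * 39.825
mdot = 66.209 kg/s


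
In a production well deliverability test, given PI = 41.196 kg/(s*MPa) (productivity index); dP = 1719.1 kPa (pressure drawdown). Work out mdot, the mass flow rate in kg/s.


mdot = PI * dP / 1000
mdot = 41.196 * 1719.1 / 1000
mdot = 70.820 kg/s


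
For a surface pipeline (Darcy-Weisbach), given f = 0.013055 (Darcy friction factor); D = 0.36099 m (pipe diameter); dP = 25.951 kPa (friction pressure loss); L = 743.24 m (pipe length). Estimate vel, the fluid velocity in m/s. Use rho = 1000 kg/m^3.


vel = sqrt(dP*1000*2*D / (f*L*rho))
vel = sqrt(25.951*1000*2*0.36099 / (0.013055*743.24*1000))
vel = 1.3896 m/s


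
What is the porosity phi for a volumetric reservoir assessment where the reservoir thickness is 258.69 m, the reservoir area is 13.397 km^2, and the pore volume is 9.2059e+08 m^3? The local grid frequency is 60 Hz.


phi = Vp / (A * 1e6 * hr)
phi = 9.2059e+08 / (13.397 * 1e6 * 258.69)
phi = 0.26563


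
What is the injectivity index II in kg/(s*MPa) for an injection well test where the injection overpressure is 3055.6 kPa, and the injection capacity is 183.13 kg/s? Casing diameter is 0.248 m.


II = mdot * 1000 / dP
II = 183.13 * 1000 / 3055.6
II = 59.933 kg/(s*MPa)


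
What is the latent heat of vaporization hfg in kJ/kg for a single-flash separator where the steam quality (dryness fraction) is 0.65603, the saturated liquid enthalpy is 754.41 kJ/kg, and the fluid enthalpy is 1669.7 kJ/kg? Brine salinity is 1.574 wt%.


hfg = (h - hf) / x
hfg = (1669.7 - 754.41) / 0.65603
hfg = 1395.2 kJ/kg


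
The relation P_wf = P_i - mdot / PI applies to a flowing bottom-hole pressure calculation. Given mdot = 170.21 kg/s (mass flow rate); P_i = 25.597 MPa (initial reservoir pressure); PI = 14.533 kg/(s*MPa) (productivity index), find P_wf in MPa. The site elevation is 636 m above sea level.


P_wf = P_i - mdot / PI
P_wf = 25.597 - 170.21 / 14.533
P_wf = 13.885 MPa


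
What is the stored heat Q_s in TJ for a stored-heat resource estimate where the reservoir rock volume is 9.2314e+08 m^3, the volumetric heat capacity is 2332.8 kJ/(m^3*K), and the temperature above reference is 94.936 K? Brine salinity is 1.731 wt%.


Q_s = Vr * rhoc * dT / 1e12
Q_s = 9.2314e+08 * 2332.8 * 94.936 / 1e12
Q_s = 204.4448 PJ
Convert: 204.4448 PJ * 1000.0 = 2.0444e+05 TJ
Q_s = 2.0444e+05 TJ


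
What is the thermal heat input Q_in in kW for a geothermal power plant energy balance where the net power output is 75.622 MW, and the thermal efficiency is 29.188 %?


Q_in = W_net / (eta / 100)
Q_in = 75.622 / (29.188 / 100)
Q_in = 259.0859 MW
Convert: 259.0859 MW * 1000.0 = 2.5909e+05 kW
Q_in = 2.5909e+05 kW


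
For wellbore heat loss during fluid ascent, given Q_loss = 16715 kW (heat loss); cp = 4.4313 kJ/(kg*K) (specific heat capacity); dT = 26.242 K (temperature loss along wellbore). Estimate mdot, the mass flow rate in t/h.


mdot = Q_loss / (cp * dT)
mdot = 16715 / (4.4313 * 26.242)
mdot = 143.7402 kg/s
Convert: 143.7402 kg/s * 3.6 = 517.46 t/h
mdot = 517.46 t/h


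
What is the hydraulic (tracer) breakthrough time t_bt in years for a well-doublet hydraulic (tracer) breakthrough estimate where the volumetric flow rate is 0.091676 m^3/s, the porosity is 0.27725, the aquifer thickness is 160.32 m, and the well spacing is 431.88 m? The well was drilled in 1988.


t_bt = pi * hr * phi * L^2 / (3 * Qv) / (365.25*86400)
t_bt = pi * 160.32 * 0.27725 * 431.88^2 / (3 * 0.091676) / (365.25*86400)
t_bt = 3.0009 years


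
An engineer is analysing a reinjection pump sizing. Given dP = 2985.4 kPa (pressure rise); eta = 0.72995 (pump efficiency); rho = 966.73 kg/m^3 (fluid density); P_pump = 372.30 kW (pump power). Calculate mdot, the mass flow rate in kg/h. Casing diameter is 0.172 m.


mdot = P_pump * rho * eta / dP
mdot = 372.30 * 966.73 * 0.72995 / 2985.4
mdot = 88.00125 kg/s
Convert: 88.00125 kg/s * 3600.0 = 3.1680e+05 kg/h
mdot = 3.1680e+05 kg/h


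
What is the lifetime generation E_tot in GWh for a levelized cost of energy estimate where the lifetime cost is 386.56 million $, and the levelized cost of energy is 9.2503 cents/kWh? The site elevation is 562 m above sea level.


E_tot = C_tot / LCOE * 100
E_tot = 386.56 / 9.2503 * 100
E_tot = 4178.9 GWh


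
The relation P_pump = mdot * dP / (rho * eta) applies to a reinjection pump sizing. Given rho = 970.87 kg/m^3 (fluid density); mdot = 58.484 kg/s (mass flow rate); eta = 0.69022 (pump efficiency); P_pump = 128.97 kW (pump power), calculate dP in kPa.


dP = P_pump * rho * eta / mdot
dP = 128.97 * 970.87 * 0.69022 / 58.484
dP = 1477.7 kPa


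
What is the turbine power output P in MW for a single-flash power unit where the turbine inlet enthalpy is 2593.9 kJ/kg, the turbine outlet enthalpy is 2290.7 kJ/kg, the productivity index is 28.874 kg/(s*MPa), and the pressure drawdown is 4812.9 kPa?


Step 1: mdot = PI * dP / 1000 = 28.874 * 4812.9 / 1000 = 138.9677 kg/s
Step 2: P = mdot*(h_in - h_out)/1000 = 138.9677*(2593.9 - 2290.7)/1000 = 42.135 MW
P = 42.135 MW


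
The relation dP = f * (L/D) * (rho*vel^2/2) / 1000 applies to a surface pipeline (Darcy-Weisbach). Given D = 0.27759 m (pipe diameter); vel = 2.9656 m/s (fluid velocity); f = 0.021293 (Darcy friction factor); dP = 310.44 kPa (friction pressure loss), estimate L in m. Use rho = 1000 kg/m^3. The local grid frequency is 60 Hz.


L = dP*1000*D / (f*rho*vel^2/2)
L = 310.44*1000*0.27759 / (0.021293*1000*2.9656^2/2)
L = 920.34 m


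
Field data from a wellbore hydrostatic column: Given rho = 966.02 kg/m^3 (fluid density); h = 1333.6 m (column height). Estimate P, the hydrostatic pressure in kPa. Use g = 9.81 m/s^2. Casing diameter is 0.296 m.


P = rho * g * h / 1e6
P = 966.02 * 9.81 * 1333.6 / 1e6
P = 12.63807 MPa
Convert: 12.63807 MPa * 1000.0 = 12638 kPa
P = 12638 kPa


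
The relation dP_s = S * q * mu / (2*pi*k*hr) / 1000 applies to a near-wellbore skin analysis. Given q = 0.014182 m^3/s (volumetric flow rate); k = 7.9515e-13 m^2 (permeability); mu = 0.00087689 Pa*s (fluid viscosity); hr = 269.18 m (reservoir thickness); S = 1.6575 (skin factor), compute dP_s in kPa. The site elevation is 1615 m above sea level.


dP_s = S * q * mu / (2*pi*k*hr) / 1000
dP_s = 1.6575 * 0.014182 * 0.00087689 / (2*pi*7.9515e-13*269.18) / 1000
dP_s = 15.327 kPa


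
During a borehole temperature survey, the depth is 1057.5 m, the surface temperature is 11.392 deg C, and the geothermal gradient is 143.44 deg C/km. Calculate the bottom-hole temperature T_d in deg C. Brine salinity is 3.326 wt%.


T_d = T_surf + grad * d / 1000
T_d = 11.392 + 143.44 * 1057.5 / 1000
T_d = 163.08 deg C


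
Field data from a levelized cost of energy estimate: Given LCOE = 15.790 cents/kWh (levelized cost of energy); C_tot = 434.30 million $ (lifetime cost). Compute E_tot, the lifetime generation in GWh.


E_tot = C_tot / LCOE * 100
E_tot = 434.30 / 15.790 * 100
E_tot = 2750.5 GWh


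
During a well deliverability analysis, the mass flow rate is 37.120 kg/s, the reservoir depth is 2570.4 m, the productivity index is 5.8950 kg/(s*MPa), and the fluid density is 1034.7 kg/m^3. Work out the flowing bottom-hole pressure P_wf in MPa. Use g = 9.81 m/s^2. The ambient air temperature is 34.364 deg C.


Step 1: P_i = rho*g*h/1e6 = 1034.7*9.81*2570.4/1e6 = 26.09061 MPa
Step 2: P_wf = P_i - mdot/PI = 26.09061 - 37.12/5.895 = 19.794 MPa
P_wf = 19.794 MPa


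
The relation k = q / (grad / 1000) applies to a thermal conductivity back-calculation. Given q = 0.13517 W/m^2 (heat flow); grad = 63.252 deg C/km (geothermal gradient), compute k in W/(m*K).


k = q / (grad / 1000)
k = 0.13517 / (63.252 / 1000)
k = 2.1370 W/(m*K)


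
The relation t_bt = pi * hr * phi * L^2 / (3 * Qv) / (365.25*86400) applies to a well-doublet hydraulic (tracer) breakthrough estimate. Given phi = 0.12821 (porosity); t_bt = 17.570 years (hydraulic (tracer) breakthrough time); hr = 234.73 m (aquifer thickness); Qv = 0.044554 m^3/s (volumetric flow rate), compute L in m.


L = sqrt(t_bt*365.25*86400*3*Qv / (pi*hr*phi))
L = sqrt(17.570*365.25*86400*3*0.044554 / (pi*234.73*0.12821))
L = 885.36 m


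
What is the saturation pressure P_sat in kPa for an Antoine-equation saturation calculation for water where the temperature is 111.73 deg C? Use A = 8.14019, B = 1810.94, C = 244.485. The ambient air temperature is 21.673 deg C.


P_sat = 10^(A - B/(C + T)) / 760 * 0.101325
P_sat = 10^(8.14019 - 1810.94/(244.485 + 111.73)) / 760 * 0.101325
P_sat = 0.1517935 MPa
Convert: 0.1517935 MPa * 1000.0 = 151.79 kPa
P_sat = 151.79 kPa


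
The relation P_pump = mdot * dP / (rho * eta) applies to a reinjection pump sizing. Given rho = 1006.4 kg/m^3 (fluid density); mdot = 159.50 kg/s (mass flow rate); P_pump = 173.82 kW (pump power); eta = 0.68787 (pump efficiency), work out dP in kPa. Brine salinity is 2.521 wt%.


dP = P_pump * rho * eta / mdot
dP = 173.82 * 1006.4 * 0.68787 / 159.50
dP = 754.42 kPa


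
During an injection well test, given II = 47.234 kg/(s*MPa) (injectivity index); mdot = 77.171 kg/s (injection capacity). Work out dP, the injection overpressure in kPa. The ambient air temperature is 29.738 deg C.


dP = mdot * 1000 / II
dP = 77.171 * 1000 / 47.234
dP = 1633.8 kPa


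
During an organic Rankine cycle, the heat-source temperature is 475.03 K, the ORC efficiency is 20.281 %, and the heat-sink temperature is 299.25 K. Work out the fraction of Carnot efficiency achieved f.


f = (eta_orc/100) / (1 - Tc/Th)
f = (20.281/100) / (1 - 299.25/475.03)
f = 0.54808


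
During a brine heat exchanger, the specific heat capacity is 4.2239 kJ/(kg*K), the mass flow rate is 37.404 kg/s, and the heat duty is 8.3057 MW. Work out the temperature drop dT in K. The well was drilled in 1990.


dT = Q * 1000 / (mdot * cp)
dT = 8.3057 * 1000 / (37.404 * 4.2239)
dT = 52.571 K


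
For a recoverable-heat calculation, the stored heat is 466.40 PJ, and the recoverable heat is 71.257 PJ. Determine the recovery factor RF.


RF = Q_rec / Q_s
RF = 71.257 / 466.40
RF = 0.15278


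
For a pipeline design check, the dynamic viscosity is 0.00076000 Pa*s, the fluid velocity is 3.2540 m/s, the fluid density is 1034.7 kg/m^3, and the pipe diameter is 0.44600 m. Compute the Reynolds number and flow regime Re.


Step 1: Re = rho*vel*D/mu = 1034.7*3.254*0.446/0.00076 = 1.9758e+06
Step 2: Re = 1.9758e+06 > 4000, so flow is turbulent.
Re = 1.9758e+06 (turbulent)


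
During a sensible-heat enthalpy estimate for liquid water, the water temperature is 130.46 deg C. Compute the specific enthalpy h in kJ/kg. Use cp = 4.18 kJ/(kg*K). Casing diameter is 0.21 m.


h = cp * T
h = 4.18 * 130.46
h = 545.32 kJ/kg


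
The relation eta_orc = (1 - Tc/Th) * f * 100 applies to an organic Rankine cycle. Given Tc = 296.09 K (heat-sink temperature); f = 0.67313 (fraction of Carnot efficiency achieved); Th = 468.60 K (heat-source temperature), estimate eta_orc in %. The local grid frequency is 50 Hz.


eta_orc = (1 - Tc/Th) * f * 100
eta_orc = (1 - 296.09/468.60) * 0.67313 * 100
eta_orc = 24.781 %


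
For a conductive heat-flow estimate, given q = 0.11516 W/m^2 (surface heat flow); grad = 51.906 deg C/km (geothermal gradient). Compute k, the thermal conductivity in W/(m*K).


k = q * 1000 / grad
k = 0.11516 * 1000 / 51.906
k = 2.2186 W/(m*K)


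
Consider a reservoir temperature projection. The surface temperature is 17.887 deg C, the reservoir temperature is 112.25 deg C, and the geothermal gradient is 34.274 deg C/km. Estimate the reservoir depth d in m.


d = (T_res - T_surf) / grad * 1000
d = (112.25 - 17.887) / 34.274 * 1000
d = 2753.2 m


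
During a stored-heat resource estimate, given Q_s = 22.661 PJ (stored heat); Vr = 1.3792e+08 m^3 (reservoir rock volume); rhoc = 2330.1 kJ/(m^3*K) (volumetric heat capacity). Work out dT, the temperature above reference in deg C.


dT = Q_s * 1e12 / (Vr * rhoc)
dT = 22.661 * 1e12 / (1.3792e+08 * 2330.1)
dT = 70.51431 K
Convert (temperature difference, 1 K = 1 deg C): 70.51431 K = 70.51431 deg C
dT = 70.514 deg C


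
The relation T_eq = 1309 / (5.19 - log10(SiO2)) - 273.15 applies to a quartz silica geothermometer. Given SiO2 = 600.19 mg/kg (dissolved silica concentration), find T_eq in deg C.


T_eq = 1309 / (5.19 - log10(SiO2)) - 273.15
T_eq = 1309 / (5.19 - log10(600.19)) - 273.15
T_eq = 269.62 deg C


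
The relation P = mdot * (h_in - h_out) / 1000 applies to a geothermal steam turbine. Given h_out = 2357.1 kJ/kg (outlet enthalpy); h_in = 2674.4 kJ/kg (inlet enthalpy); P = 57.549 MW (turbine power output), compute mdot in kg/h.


mdot = P * 1000 / (h_in - h_out)
mdot = 57.549 * 1000 / (2674.4 - 2357.1)
mdot = 181.3709 kg/s
Convert: 181.3709 kg/s * 3600.0 = 6.5294e+05 kg/h
mdot = 6.5294e+05 kg/h


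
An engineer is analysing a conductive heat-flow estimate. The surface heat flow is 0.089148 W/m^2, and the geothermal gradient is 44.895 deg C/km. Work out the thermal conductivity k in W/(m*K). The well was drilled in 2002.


k = q * 1000 / grad
k = 0.089148 * 1000 / 44.895
k = 1.9857 W/(m*K)


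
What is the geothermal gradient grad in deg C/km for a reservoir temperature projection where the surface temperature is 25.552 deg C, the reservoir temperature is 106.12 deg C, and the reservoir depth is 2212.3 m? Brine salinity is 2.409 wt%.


grad = (T_res - T_surf) / d * 1000
grad = (106.12 - 25.552) / 2212.3 * 1000
grad = 36.418 deg C/km


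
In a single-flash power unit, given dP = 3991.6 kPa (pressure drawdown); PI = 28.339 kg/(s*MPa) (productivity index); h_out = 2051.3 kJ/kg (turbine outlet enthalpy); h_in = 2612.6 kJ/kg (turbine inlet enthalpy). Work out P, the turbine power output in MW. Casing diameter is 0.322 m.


Step 1: mdot = PI * dP / 1000 = 28.339 * 3991.6 / 1000 = 113.1180 kg/s
Step 2: P = mdot*(h_in - h_out)/1000 = 113.1180*(2612.6 - 2051.3)/1000 = 63.493 MW
P = 63.493 MW


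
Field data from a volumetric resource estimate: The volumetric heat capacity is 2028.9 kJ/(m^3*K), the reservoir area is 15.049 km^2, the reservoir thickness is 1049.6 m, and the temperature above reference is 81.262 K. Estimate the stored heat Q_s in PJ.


Step 1: Vr = A*1e6*hr = 15.049*1e6*1049.6 = 1.579543e+10 m^3
Step 2: Q_s = Vr*rhoc*dT/1e12 = 1.579543e+10*2028.9*81.262/1e12 = 2604.2 PJ
Q_s = 2604.2 PJ


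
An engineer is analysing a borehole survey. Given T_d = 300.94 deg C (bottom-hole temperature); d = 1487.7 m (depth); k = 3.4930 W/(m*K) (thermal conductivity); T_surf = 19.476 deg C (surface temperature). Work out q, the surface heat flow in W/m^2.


Step 1: grad = (T_d - T_surf)/d * 1000 = (300.94 - 19.476)/1487.7 * 1000 = 189.1941 deg C/km
Step 2: q = k * grad / 1000 = 3.493 * 189.1941 / 1000 = 0.66085 W/m^2
q = 0.66085 W/m^2


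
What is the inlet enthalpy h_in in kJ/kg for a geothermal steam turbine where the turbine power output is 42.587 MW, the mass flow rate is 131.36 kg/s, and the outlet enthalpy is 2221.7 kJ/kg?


h_in = h_out + P * 1000 / mdot
h_in = 2221.7 + 42.587 * 1000 / 131.36
h_in = 2545.9 kJ/kg


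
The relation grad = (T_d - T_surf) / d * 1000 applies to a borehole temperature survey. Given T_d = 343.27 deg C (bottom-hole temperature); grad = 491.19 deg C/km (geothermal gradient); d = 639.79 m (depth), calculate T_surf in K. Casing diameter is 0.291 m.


T_surf = T_d - grad * d / 1000
T_surf = 343.27 - 491.19 * 639.79 / 1000
T_surf = 29.01155 deg C
Convert to K: 29.01155 + 273.15 = 302.16 K
T_surf = 302.16 K


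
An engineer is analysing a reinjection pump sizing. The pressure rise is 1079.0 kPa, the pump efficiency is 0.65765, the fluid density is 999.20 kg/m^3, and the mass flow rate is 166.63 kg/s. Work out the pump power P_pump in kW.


P_pump = mdot * dP / (rho * eta)
P_pump = 166.63 * 1079.0 / (999.20 * 0.65765)
P_pump = 273.61 kW


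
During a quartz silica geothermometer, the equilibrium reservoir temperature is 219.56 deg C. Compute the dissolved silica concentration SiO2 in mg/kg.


SiO2 = 10^(5.19 - 1309/(T_eq + 273.15))
SiO2 = 10^(5.19 - 1309/(219.56 + 273.15))
SiO2 = 341.40 mg/kg


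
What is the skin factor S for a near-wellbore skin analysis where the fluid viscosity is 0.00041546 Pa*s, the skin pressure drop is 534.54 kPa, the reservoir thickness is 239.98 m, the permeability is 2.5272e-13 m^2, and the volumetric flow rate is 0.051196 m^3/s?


S = dP_s * 1000 * 2*pi*k*hr / (q*mu)
S = 534.54 * 1000 * 2*pi*2.5272e-13*239.98 / (0.051196*0.00041546)
S = 9.5766


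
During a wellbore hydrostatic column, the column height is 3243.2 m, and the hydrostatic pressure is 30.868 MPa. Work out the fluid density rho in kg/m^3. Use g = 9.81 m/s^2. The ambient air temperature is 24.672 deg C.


rho = P * 1e6 / (g * h)
rho = 30.868 * 1e6 / (9.81 * 3243.2)
rho = 970.21 kg/m^3


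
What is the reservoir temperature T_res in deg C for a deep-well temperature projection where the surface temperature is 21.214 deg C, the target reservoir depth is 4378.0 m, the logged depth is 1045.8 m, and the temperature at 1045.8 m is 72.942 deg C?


Step 1: grad = (T_d1 - T_surf)/d1 * 1000 = (72.942 - 21.214)/1045.8 * 1000 = 49.46261 deg C/km
Step 2: T_res = T_surf + grad*d2/1000 = 21.214 + 49.46261*4378.0/1000 = 237.76 deg C
T_res = 237.76 deg C


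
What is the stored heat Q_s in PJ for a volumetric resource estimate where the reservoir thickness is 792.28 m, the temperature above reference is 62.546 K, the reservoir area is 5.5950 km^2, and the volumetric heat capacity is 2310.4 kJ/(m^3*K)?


Step 1: Vr = A*1e6*hr = 5.595*1e6*792.28 = 4.432807e+09 m^3
Step 2: Q_s = Vr*rhoc*dT/1e12 = 4.432807e+09*2310.4*62.546/1e12 = 640.57 PJ
Q_s = 640.57 PJ


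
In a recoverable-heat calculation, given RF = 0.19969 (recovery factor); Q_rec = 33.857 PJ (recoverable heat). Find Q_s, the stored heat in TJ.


Q_s = Q_rec / RF
Q_s = 33.857 / 0.19969
Q_s = 169.5478 PJ
Convert: 169.5478 PJ * 1000.0 = 1.6955e+05 TJ
Q_s = 1.6955e+05 TJ


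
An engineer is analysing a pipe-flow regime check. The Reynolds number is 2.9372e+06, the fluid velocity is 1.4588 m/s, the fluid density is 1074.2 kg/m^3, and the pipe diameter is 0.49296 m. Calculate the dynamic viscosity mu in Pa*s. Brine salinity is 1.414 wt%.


mu = rho * vel * D / Re
mu = 1074.2 * 1.4588 * 0.49296 / 2.9372e+06
mu = 0.00026300 Pa*s


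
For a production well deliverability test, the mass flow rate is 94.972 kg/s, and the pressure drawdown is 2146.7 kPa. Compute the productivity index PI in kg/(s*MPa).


PI = mdot * 1000 / dP
PI = 94.972 * 1000 / 2146.7
PI = 44.241 kg/(s*MPa)


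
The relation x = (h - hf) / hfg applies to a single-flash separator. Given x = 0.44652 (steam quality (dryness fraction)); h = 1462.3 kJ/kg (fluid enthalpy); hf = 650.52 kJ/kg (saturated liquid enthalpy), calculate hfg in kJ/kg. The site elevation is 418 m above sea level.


hfg = (h - hf) / x
hfg = (1462.3 - 650.52) / 0.44652
hfg = 1818.0 kJ/kg


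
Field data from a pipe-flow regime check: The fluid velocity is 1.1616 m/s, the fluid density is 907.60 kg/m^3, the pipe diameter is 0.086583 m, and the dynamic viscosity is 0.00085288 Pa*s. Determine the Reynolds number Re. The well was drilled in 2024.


Re = rho * vel * D / mu
Re = 907.60 * 1.1616 * 0.086583 / 0.00085288
Re = 1.0703e+05


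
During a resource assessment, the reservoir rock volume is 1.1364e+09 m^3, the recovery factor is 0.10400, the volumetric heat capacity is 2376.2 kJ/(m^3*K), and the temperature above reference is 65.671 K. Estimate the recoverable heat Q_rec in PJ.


Step 1: Q_s = Vr*rhoc*dT/1e12 = 1.1364e+09*2376.2*65.671/1e12 = 177.3323 PJ
Step 2: Q_rec = Q_s * RF = 177.3323 * 0.104 = 18.443 PJ
Q_rec = 18.443 PJ


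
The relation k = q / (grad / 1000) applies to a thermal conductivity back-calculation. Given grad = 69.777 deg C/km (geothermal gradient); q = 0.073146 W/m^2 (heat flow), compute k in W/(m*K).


k = q / (grad / 1000)
k = 0.073146 / (69.777 / 1000)
k = 1.0483 W/(m*K)


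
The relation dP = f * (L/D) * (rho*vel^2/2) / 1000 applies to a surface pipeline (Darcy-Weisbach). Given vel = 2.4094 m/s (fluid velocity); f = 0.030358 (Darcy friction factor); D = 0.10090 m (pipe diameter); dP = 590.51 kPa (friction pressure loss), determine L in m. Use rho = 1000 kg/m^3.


L = dP*1000*D / (f*rho*vel^2/2)
L = 590.51*1000*0.10090 / (0.030358*1000*2.4094^2/2)
L = 676.17 m


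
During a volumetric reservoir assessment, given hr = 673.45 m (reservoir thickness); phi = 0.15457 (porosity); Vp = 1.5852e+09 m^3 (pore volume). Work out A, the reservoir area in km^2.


A = Vp / (1e6 * hr * phi)
A = 1.5852e+09 / (1e6 * 673.45 * 0.15457)
A = 15.228 km^2


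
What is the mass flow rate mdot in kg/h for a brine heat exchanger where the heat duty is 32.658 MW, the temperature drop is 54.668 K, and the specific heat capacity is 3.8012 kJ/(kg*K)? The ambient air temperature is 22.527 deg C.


mdot = Q * 1000 / (cp * dT)
mdot = 32.658 * 1000 / (3.8012 * 54.668)
mdot = 157.1577 kg/s
Convert: 157.1577 kg/s * 3600.0 = 5.6577e+05 kg/h
mdot = 5.6577e+05 kg/h


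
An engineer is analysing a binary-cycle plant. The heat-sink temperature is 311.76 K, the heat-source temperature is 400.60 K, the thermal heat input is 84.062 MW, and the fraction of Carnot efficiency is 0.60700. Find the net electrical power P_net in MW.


Step 1: eta = (1 - Tc/Th)*f = (1 - 311.76/400.6)*0.607 = 0.1346128
Step 2: P_net = eta * Q_in = 0.1346128 * 84.062 = 11.316 MW
P_net = 11.316 MW


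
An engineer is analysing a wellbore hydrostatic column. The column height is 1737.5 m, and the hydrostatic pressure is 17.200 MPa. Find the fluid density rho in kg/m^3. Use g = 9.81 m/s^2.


rho = P * 1e6 / (g * h)
rho = 17.200 * 1e6 / (9.81 * 1737.5)
rho = 1009.1 kg/m^3


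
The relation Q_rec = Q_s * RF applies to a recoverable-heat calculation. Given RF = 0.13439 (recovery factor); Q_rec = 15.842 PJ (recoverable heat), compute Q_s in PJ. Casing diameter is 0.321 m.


Q_s = Q_rec / RF
Q_s = 15.842 / 0.13439
Q_s = 117.88 PJ


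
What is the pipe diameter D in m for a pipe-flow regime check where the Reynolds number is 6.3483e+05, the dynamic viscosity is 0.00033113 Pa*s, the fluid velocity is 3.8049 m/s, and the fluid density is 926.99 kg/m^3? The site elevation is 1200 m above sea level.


D = Re * mu / (rho * vel)
D = 6.3483e+05 * 0.00033113 / (926.99 * 3.8049)
D = 0.059599 m


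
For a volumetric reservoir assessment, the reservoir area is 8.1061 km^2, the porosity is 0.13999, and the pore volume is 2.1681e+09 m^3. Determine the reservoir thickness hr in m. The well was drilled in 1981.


hr = Vp / (A * 1e6 * phi)
hr = 2.1681e+09 / (8.1061 * 1e6 * 0.13999)
hr = 1910.6 m


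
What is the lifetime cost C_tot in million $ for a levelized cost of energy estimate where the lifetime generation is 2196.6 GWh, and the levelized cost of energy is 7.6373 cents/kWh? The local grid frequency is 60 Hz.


C_tot = LCOE / 100 * E_tot
C_tot = 7.6373 / 100 * 2196.6
C_tot = 167.76 million $


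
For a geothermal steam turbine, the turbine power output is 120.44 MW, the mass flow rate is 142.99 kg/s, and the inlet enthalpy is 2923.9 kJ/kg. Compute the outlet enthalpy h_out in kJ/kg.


h_out = h_in - P * 1000 / mdot
h_out = 2923.9 - 120.44 * 1000 / 142.99
h_out = 2081.6 kJ/kg


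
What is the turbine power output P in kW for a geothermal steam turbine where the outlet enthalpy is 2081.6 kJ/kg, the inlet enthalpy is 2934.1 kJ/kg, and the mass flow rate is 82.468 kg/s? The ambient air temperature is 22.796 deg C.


P = mdot * (h_in - h_out) / 1000
P = 82.468 * (2934.1 - 2081.6) / 1000
P = 70.30397 MW
Convert: 70.30397 MW * 1000.0 = 70304 kW
P = 70304 kW


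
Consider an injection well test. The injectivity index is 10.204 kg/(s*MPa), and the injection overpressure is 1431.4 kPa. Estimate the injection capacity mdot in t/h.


mdot = II * dP / 1000
mdot = 10.204 * 1431.4 / 1000
mdot = 14.60601 kg/s
Convert: 14.60601 kg/s * 3.6 = 52.582 t/h
mdot = 52.582 t/h


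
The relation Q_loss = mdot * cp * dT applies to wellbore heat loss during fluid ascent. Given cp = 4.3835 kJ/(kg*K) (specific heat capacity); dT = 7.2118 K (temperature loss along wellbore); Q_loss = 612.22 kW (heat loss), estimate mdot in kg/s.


mdot = Q_loss / (cp * dT)
mdot = 612.22 / (4.3835 * 7.2118)
mdot = 19.366 kg/s


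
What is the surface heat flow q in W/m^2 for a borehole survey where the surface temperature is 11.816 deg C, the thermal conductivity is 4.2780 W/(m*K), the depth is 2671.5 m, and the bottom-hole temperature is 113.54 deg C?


Step 1: grad = (T_d - T_surf)/d * 1000 = (113.54 - 11.816)/2671.5 * 1000 = 38.07748 deg C/km
Step 2: q = k * grad / 1000 = 4.278 * 38.07748 / 1000 = 0.16290 W/m^2
q = 0.16290 W/m^2


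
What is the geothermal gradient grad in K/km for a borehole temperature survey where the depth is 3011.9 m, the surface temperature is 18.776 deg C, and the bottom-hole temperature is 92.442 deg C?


grad = (T_d - T_surf) / d * 1000
grad = (92.442 - 18.776) / 3011.9 * 1000
grad = 24.45832 deg C/km
Convert: 24.45832 deg C/km * 1.0 = 24.458 K/km
grad = 24.458 K/km


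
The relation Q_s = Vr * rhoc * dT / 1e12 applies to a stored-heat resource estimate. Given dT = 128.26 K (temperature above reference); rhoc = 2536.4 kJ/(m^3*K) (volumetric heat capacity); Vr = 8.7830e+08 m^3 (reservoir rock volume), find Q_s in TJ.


Q_s = Vr * rhoc * dT / 1e12
Q_s = 8.7830e+08 * 2536.4 * 128.26 / 1e12
Q_s = 285.7274 PJ
Convert: 285.7274 PJ * 1000.0 = 2.8573e+05 TJ
Q_s = 2.8573e+05 TJ


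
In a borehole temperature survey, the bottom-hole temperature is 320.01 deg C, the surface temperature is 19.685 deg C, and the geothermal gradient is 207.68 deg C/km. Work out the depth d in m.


d = (T_d - T_surf) / grad * 1000
d = (320.01 - 19.685) / 207.68 * 1000
d = 1446.1 m


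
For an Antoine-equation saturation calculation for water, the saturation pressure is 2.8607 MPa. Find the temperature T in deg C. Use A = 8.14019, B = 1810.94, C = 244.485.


T = B / (A - log10(P_sat * 760 / 0.101325)) - C
T = 1810.94 / (8.14019 - log10(2.8607 * 760 / 0.101325)) - 244.485
T = 231.00 deg C


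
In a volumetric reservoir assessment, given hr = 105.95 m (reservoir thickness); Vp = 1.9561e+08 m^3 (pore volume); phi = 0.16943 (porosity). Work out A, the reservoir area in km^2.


A = Vp / (1e6 * hr * phi)
A = 1.9561e+08 / (1e6 * 105.95 * 0.16943)
A = 10.897 km^2


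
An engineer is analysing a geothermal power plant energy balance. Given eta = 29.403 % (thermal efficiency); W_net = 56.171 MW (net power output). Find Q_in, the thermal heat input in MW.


Q_in = W_net / (eta / 100)
Q_in = 56.171 / (29.403 / 100)
Q_in = 191.04 MW


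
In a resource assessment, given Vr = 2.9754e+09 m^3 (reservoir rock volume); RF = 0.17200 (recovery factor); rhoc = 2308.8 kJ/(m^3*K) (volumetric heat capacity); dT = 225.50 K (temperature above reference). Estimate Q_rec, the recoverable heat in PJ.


Step 1: Q_s = Vr*rhoc*dT/1e12 = 2.9754e+09*2308.8*225.5/1e12 = 1549.096 PJ
Step 2: Q_rec = Q_s * RF = 1549.096 * 0.172 = 266.44 PJ
Q_rec = 266.44 PJ


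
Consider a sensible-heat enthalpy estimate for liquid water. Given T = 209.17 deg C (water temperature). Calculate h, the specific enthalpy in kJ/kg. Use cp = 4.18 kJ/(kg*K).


h = cp * T
h = 4.18 * 209.17
h = 874.33 kJ/kg


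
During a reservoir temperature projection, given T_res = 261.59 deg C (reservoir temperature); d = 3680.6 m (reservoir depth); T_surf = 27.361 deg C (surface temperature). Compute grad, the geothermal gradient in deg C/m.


grad = (T_res - T_surf) / d * 1000
grad = (261.59 - 27.361) / 3680.6 * 1000
grad = 63.63881 deg C/km
Convert: 63.63881 deg C/km * 0.001 = 0.063639 deg C/m
grad = 0.063639 deg C/m


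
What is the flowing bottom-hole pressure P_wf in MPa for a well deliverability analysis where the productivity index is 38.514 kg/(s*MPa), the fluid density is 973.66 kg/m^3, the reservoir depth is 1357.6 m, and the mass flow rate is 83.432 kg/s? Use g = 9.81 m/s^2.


Step 1: P_i = rho*g*h/1e6 = 973.66*9.81*1357.6/1e6 = 12.96726 MPa
Step 2: P_wf = P_i - mdot/PI = 12.96726 - 83.432/38.514 = 10.801 MPa
P_wf = 10.801 MPa


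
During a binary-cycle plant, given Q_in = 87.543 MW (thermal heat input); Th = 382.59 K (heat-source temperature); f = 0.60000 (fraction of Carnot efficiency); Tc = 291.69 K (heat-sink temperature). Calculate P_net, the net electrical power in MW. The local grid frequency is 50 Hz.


Step 1: eta = (1 - Tc/Th)*f = (1 - 291.69/382.59)*0.6 = 0.1425547
Step 2: P_net = eta * Q_in = 0.1425547 * 87.543 = 12.480 MW
P_net = 12.480 MW


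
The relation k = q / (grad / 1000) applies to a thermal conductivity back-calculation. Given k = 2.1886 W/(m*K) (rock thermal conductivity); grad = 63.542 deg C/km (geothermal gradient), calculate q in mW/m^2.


q = k * grad / 1000
q = 2.1886 * 63.542 / 1000
q = 0.1390680 W/m^2
Convert: 0.1390680 W/m^2 * 1000.0 = 139.07 mW/m^2
q = 139.07 mW/m^2


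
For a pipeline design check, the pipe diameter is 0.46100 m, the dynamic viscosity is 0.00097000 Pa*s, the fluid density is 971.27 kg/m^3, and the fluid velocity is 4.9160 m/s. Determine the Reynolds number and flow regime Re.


Step 1: Re = rho*vel*D/mu = 971.27*4.916*0.461/0.00097 = 2.2692e+06
Step 2: Re = 2.2692e+06 > 4000, so flow is turbulent.
Re = 2.2692e+06 (turbulent)


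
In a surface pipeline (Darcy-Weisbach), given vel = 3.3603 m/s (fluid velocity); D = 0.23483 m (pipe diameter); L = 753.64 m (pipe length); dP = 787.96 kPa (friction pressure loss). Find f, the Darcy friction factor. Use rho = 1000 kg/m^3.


f = dP*1000 / ((L/D)*(rho*vel^2/2))
f = 787.96*1000 / ((753.64/0.23483)*(1000*3.3603^2/2))
f = 0.043488


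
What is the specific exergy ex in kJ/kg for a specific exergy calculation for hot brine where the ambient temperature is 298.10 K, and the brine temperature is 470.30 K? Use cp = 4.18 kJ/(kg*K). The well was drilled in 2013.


ex = cp * ((T_b - T_0) - T_0 * ln(T_b/T_0))
ex = 4.18 * ((470.30 - 298.10) - 298.10 * ln(470.30/298.10))
ex = 151.67 kJ/kg


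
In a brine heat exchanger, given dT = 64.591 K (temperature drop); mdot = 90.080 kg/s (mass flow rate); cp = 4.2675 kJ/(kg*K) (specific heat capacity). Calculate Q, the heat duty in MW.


Q = mdot * cp * dT / 1000
Q = 90.080 * 4.2675 * 64.591 / 1000
Q = 24.830 MW


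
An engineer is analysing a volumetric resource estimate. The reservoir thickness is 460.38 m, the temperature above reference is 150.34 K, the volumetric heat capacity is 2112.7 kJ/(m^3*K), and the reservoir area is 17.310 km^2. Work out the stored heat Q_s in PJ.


Step 1: Vr = A*1e6*hr = 17.31*1e6*460.38 = 7.969178e+09 m^3
Step 2: Q_s = Vr*rhoc*dT/1e12 = 7.969178e+09*2112.7*150.34/1e12 = 2531.2 PJ
Q_s = 2531.2 PJ


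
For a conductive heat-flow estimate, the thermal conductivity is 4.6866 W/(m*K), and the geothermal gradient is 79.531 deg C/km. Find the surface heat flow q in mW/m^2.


q = k * grad / 1000
q = 4.6866 * 79.531 / 1000
q = 0.3727300 W/m^2
Convert: 0.3727300 W/m^2 * 1000.0 = 372.73 mW/m^2
q = 372.73 mW/m^2


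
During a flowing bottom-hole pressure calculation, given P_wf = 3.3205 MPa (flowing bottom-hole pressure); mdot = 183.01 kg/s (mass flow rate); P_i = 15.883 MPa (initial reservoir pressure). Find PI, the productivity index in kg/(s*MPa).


PI = mdot / (P_i - P_wf)
PI = 183.01 / (15.883 - 3.3205)
PI = 14.568 kg/(s*MPa)


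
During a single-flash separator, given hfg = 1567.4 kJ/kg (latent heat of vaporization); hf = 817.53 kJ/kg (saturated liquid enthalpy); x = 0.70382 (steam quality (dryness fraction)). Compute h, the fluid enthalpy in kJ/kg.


h = hf + x * hfg
h = 817.53 + 0.70382 * 1567.4
h = 1920.7 kJ/kg


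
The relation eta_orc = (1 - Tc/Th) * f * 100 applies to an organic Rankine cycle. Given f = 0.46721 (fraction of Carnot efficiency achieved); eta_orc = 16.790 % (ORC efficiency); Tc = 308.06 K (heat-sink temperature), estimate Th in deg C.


Th = Tc / (1 - (eta_orc/100)/f)
Th = 308.06 / (1 - (16.790/100)/0.46721)
Th = 480.8684 K
Convert to deg C: 480.8684 - 273.15 = 207.72 deg C
Th = 207.72 deg C


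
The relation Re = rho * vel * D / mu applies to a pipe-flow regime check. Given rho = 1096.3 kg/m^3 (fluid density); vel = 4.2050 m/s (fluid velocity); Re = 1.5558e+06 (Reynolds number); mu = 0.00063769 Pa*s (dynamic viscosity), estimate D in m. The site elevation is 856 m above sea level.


D = Re * mu / (rho * vel)
D = 1.5558e+06 * 0.00063769 / (1096.3 * 4.2050)
D = 0.21521 m


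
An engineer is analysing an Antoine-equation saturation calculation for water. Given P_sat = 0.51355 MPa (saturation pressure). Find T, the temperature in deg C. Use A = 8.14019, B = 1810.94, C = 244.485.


T = B / (A - log10(P_sat * 760 / 0.101325)) - C
T = 1810.94 / (8.14019 - log10(0.51355 * 760 / 0.101325)) - 244.485
T = 153.13 deg C


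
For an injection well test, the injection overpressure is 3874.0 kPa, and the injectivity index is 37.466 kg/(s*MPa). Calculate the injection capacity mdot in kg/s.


mdot = II * dP / 1000
mdot = 37.466 * 3874.0 / 1000
mdot = 145.14 kg/s


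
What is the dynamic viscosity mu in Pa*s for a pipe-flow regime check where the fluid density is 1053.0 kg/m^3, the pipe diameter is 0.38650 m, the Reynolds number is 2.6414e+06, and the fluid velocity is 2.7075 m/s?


mu = rho * vel * D / Re
mu = 1053.0 * 2.7075 * 0.38650 / 2.6414e+06
mu = 0.00041717 Pa*s


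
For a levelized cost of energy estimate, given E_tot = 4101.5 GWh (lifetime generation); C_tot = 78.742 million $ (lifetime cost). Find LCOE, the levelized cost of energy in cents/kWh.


LCOE = C_tot / E_tot * 100
LCOE = 78.742 / 4101.5 * 100
LCOE = 1.9198 cents/kWh


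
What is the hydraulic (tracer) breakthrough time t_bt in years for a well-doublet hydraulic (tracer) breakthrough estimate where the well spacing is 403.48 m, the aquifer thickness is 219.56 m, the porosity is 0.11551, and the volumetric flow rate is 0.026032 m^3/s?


t_bt = pi * hr * phi * L^2 / (3 * Qv) / (365.25*86400)
t_bt = pi * 219.56 * 0.11551 * 403.48^2 / (3 * 0.026032) / (365.25*86400)
t_bt = 5.2630 years


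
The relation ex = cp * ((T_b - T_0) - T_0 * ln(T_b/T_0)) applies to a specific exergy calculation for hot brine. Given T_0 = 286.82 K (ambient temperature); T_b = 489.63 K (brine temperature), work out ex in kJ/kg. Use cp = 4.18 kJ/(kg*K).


ex = cp * ((T_b - T_0) - T_0 * ln(T_b/T_0))
ex = 4.18 * ((489.63 - 286.82) - 286.82 * ln(489.63/286.82))
ex = 206.58 kJ/kg


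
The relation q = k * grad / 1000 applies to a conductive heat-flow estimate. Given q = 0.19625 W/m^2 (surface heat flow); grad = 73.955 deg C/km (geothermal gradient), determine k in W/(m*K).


k = q * 1000 / grad
k = 0.19625 * 1000 / 73.955
k = 2.6536 W/(m*K)


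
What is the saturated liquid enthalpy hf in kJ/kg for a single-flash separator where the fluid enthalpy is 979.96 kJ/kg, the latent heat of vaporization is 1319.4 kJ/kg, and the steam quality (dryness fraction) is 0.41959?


hf = h - x * hfg
hf = 979.96 - 0.41959 * 1319.4
hf = 426.35 kJ/kg


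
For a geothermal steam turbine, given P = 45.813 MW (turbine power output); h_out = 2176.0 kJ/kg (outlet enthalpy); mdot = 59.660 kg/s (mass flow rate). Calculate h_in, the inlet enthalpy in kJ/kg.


h_in = h_out + P * 1000 / mdot
h_in = 2176.0 + 45.813 * 1000 / 59.660
h_in = 2943.9 kJ/kg


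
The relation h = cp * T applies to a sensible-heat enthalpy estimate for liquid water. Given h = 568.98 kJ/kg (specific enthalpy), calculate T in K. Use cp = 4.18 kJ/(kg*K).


T = h / cp
T = 568.98 / 4.18
T = 136.1196 deg C
Convert to K: 136.1196 + 273.15 = 409.27 K
T = 409.27 K


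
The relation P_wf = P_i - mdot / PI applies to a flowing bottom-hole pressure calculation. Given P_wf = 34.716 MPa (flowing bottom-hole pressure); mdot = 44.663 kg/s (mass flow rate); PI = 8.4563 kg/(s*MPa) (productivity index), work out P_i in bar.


P_i = P_wf + mdot / PI
P_i = 34.716 + 44.663 / 8.4563
P_i = 39.99762 MPa
Convert: 39.99762 MPa * 10.0 = 399.98 bar
P_i = 399.98 bar


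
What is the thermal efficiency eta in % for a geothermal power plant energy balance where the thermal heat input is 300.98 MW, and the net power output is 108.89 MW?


eta = W_net / Q_in * 100
eta = 108.89 / 300.98 * 100
eta = 36.178 %


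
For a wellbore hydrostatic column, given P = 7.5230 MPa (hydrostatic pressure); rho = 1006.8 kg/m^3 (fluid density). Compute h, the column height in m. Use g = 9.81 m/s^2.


h = P * 1e6 / (g * rho)
h = 7.5230 * 1e6 / (9.81 * 1006.8)
h = 761.69 m


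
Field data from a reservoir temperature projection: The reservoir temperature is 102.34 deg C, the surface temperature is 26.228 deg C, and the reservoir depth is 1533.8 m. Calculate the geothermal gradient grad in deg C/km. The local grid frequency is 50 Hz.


grad = (T_res - T_surf) / d * 1000
grad = (102.34 - 26.228) / 1533.8 * 1000
grad = 49.623 deg C/km


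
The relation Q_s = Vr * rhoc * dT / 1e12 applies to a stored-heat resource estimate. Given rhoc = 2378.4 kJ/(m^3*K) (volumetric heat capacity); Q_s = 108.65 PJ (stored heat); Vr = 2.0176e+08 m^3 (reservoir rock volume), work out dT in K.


dT = Q_s * 1e12 / (Vr * rhoc)
dT = 108.65 * 1e12 / (2.0176e+08 * 2378.4)
dT = 226.42 K


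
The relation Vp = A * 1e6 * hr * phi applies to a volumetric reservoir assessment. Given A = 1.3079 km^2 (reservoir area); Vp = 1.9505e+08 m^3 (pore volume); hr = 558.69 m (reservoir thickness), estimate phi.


phi = Vp / (A * 1e6 * hr)
phi = 1.9505e+08 / (1.3079 * 1e6 * 558.69)
phi = 0.26693


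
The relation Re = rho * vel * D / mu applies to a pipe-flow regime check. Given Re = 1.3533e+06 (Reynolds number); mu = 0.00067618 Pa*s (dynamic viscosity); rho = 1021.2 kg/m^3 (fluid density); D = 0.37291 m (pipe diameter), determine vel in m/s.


vel = Re * mu / (rho * D)
vel = 1.3533e+06 * 0.00067618 / (1021.2 * 0.37291)
vel = 2.4029 m/s


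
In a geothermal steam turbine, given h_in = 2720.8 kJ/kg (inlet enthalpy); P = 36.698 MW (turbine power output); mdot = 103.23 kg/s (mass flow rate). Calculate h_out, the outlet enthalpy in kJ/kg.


h_out = h_in - P * 1000 / mdot
h_out = 2720.8 - 36.698 * 1000 / 103.23
h_out = 2365.3 kJ/kg


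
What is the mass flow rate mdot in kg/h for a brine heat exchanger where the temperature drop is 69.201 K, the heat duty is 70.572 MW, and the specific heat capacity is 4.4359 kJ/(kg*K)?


mdot = Q * 1000 / (cp * dT)
mdot = 70.572 * 1000 / (4.4359 * 69.201)
mdot = 229.8996 kg/s
Convert: 229.8996 kg/s * 3600.0 = 8.2764e+05 kg/h
mdot = 8.2764e+05 kg/h
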